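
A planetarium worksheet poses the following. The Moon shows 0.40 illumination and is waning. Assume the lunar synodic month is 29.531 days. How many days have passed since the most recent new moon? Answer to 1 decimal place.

cos θ = 1 − 2f = 0.200, giving a principal value of 78.5°.
A waning Moon lies in 180°–360°, so θ = 360° − 78.5° = 281.5°.
Age = 29.531 × 281.5°/360° ≈ 23.09 days.

23.1 days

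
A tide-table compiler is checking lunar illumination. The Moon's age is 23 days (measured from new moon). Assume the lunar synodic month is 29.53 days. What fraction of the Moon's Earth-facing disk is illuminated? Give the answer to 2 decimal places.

0.41

The Moon has covered 23/29.53 of its cycle, so θ ≈ 360° × 23/29.53 = 280.4°.
Illuminated fraction = (1 − cos 280.4°)/2 = (1 − 0.180)/2 ≈ 0.410.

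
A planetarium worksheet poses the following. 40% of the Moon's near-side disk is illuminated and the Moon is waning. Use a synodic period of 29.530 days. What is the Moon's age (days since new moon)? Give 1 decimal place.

From f = (1 − cos θ)/2: cos θ = 1 − 2×0.40 = 0.200; arccos → 78.5°.
Waning ⇒ past full, so θ = 360° − 78.5° = 281.5°.
That fraction of the synodic month is 281.5/360 × 29.530 d ≈ 23.09 d.

23.1 days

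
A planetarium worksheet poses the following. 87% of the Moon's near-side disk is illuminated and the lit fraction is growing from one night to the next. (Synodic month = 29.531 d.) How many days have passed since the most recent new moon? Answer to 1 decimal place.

cos θ = 1 − 2f = -0.740, giving a principal value of 137.7°.
Waxing ⇒ before full, so θ = 137.7°.
Age = 29.531 × 137.7°/360° ≈ 11.30 days.

11.3 days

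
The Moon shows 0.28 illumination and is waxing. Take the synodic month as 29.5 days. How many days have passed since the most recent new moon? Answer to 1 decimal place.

5.2 days

Invert f = (1 − cos θ)/2 to get cos θ = 1 − 2(0.28) = 0.440, hence θ₀ = arccos 0.440 = 63.9°.
The Moon is waxing (0°–180°), so θ = 63.9° directly.
That fraction of the synodic month is 63.9/360 × 29.5 d ≈ 5.24 d.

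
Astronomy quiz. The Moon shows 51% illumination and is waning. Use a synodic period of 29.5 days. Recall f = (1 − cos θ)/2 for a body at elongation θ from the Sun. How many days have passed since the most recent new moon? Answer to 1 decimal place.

22.0 days

From f = (1 − cos θ)/2: cos θ = 1 − 2×0.51 = -0.020; arccos → 91.1°.
Waning ⇒ past full, so θ = 360° − 91.1° = 268.9°.
Age = 29.5 × 268.9°/360° ≈ 22.03 days.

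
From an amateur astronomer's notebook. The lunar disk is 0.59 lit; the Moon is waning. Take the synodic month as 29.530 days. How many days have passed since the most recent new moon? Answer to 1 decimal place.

From f = (1 − cos θ)/2: cos θ = 1 − 2×0.59 = -0.180; arccos → 100.4°.
Waning ⇒ past full, so θ = 360° − 100.4° = 259.6°.
Age = 29.530 × 259.6°/360° ≈ 21.30 days.

21.3 days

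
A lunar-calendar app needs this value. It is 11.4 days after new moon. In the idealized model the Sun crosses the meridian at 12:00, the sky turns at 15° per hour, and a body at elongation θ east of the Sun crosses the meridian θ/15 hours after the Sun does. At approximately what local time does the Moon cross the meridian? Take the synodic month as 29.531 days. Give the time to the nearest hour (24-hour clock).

21:00

The Moon has covered 11.4/29.531 of its cycle, so θ ≈ 360° × 11.4/29.531 = 139.0°.
The Moon trails the Sun by θ/15 = 139.0/15 ≈ 9.26 hours.
12:00 + 9.26 h ≈ 21:16 → 21:00 to the nearest hour.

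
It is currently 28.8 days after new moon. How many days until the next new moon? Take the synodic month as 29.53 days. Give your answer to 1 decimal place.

One full lunation from the last new moon is 29.53 d; remaining = 29.53 − 28.8 = 0.730 d.

0.7 days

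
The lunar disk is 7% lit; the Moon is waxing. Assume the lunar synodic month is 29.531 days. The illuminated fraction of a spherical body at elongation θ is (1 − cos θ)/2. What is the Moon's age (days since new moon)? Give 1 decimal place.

2.5 days

Invert f = (1 − cos θ)/2 to get cos θ = 1 − 2(0.07) = 0.860, hence θ₀ = arccos 0.860 = 30.7°.
Before full moon the principal value applies: θ = 30.7°.
At 360°/29.531 d per day, 30.7° corresponds to 2.52 days.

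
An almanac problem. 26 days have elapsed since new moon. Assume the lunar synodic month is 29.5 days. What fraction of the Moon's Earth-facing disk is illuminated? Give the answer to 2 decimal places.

The Moon has covered 26/29.5 of its cycle, so θ ≈ 360° × 26/29.5 = 317.3°.
With cos θ = 0.735, the lit fraction is (1 − 0.735)/2 ≈ 0.133.

0.13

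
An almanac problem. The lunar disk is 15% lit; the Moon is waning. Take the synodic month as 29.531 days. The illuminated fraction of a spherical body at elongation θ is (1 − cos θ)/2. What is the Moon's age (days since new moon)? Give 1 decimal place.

Invert f = (1 − cos θ)/2 to get cos θ = 1 − 2(0.15) = 0.700, hence θ₀ = arccos 0.700 = 45.6°.
Since the Moon is past full (waning), take the reflex angle: θ = 360° − 45.6° = 314.4°.
That fraction of the synodic month is 314.4/360 × 29.531 d ≈ 25.79 d.

25.8 days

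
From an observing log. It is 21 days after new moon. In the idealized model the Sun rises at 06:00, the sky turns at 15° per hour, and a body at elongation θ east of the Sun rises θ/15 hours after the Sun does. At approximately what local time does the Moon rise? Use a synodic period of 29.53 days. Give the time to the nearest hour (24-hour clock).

23:00

Elongation θ = 360° × 21/29.53 ≈ 256.0°.
At 15° of sky rotation per hour, 256.0° corresponds to a 17.07 h lag.
06:00 + 17.07 h ≈ 23:04 → 23:00 to the nearest hour.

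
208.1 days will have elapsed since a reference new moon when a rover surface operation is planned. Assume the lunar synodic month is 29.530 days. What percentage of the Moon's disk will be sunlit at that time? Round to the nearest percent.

2%

Reduce mod P: 208.1 − 7×29.530 = 1.39 d into the current lunation.
Phase angle: θ = 360°·(1.39 d)/(29.530 d) = 16.9°.
Illuminated fraction = (1 − cos 16.9°)/2 = (1 − 0.957)/2 ≈ 0.022, so 2%.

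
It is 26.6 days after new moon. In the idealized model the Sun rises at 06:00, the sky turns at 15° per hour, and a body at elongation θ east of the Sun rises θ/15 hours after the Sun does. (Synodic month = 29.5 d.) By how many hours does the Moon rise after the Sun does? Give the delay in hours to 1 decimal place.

Elongation θ = 360° × 26.6/29.5 ≈ 324.6°.
At 15° of sky rotation per hour, 324.6° corresponds to a 21.64 h lag.
So the Moon rises 21.64 h after the Sun.

21.6 h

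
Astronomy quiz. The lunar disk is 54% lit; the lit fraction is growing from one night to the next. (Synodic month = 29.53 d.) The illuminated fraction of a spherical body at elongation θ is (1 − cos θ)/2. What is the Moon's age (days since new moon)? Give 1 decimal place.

From f = (1 − cos θ)/2: cos θ = 1 − 2×0.54 = -0.080; arccos → 94.6°.
Waxing ⇒ before full, so θ = 94.6°.
At 360°/29.53 d per day, 94.6° corresponds to 7.76 days.

7.8 days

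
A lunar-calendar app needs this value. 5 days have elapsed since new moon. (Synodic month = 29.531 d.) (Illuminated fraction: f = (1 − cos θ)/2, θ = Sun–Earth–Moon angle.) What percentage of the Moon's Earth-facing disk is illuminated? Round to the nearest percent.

Phase angle: θ = 360°·(5 d)/(29.531 d) = 61.0°.
cos 61.0° = 0.486, so f = (1 − 0.486)/2 = 0.257, so 26%.

26%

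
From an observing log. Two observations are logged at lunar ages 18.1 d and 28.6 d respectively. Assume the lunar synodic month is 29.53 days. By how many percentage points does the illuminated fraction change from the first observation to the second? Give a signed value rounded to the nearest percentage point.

-87 pp

θ₁ = 360° × 18.1/29.53 = 220.7°, f₁ = (1 − cos θ₁)/2 = 0.879.
θ₂ = 360° × 28.6/29.53 = 348.7°, f₂ = (1 − cos θ₂)/2 = 0.010.
Change = f₂ − f₁ = -0.870 → -87 percentage points.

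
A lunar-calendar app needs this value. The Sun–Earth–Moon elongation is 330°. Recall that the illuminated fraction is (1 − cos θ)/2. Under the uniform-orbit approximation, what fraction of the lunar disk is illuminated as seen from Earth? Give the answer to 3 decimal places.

0.067

cos 330° = 0.866, so f = (1 − 0.866)/2 = 0.067.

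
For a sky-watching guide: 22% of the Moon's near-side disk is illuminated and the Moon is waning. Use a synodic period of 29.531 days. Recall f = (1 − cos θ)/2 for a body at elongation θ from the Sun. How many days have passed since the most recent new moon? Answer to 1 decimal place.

cos θ = 1 − 2f = 0.560, giving a principal value of 55.9°.
A waning Moon lies in 180°–360°, so θ = 360° − 55.9° = 304.1°.
Age = 29.531 × 304.1°/360° ≈ 24.94 days.

24.9 days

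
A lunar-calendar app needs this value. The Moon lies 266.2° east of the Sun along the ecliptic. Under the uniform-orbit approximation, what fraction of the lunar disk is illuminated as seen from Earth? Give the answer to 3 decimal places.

f = (1 − cos 266.2°)/2 = (1 − (-0.066))/2 ≈ 0.533.

0.533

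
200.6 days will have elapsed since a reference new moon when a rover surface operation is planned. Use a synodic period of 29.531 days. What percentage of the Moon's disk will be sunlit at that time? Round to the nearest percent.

37%

200.6 d spans 6 complete synodic months (6 × 29.531 = 177.19 d) plus 23.41 d.
The Moon has covered 23.41/29.531 of its cycle, so θ ≈ 360° × 23.41/29.531 = 285.4°.
cos 285.4° = 0.266, so f = (1 − 0.266)/2 = 0.367, so 37%.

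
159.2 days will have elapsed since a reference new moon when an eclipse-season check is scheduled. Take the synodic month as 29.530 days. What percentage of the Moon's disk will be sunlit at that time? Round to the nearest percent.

159.2/29.530 = 5.391 lunations, so 5 complete cycles and 11.55 d into the next.
Elongation θ = 360° × 11.55/29.530 ≈ 140.8°.
With cos θ = (-0.775), the lit fraction is (1 − (-0.775))/2 ≈ 0.888, so 89%.

89%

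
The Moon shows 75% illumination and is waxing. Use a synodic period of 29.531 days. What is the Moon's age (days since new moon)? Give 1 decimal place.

9.8 days

cos θ = 1 − 2f = -0.500, giving a principal value of 120.0°.
The Moon is waxing (0°–180°), so θ = 120.0° directly.
Age = 29.531 × 120.0°/360° ≈ 9.84 days.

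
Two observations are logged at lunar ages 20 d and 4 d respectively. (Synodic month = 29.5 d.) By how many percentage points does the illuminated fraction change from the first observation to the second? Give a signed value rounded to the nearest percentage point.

First observation: θ = 360°·20/29.5 = 244.1°, so f = 0.719.
Second observation: θ = 48.8°, f = 0.171.
Δf = 0.171 − 0.719 = -0.548, i.e. -55 pp.

-55 pp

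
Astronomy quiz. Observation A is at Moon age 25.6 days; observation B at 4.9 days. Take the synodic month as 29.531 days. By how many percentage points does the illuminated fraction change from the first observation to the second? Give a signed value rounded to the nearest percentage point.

+8 percentage points

First observation: θ = 360°·25.6/29.531 = 312.1°, so f = 0.165.
Second observation: θ = 59.7°, f = 0.248.
Δf = 0.248 − 0.165 = +0.083, i.e. +8 pp.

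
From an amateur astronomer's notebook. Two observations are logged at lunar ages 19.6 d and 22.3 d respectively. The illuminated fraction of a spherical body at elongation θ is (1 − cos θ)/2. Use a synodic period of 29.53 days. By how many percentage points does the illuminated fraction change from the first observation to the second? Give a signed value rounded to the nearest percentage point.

-27 pp

First observation: θ = 360°·19.6/29.53 = 238.9°, so f = 0.758.
Second observation: θ = 271.9°, f = 0.484.
Δf = 0.484 − 0.758 = -0.274, i.e. -27 pp.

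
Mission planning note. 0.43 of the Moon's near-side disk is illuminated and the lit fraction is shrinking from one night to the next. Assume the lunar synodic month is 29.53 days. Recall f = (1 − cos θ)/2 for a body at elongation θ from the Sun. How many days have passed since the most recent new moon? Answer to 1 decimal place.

22.8 days

Invert f = (1 − cos θ)/2 to get cos θ = 1 − 2(0.43) = 0.140, hence θ₀ = arccos 0.140 = 82.0°.
Waning ⇒ past full, so θ = 360° − 82.0° = 278.0°.
Age = 29.53 × 278.0°/360° ≈ 22.81 days.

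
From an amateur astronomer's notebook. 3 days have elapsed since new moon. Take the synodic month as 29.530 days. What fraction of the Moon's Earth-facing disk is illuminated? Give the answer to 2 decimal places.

Phase angle: θ = 360°·(3 d)/(29.530 d) = 36.6°.
With cos θ = 0.803, the lit fraction is (1 − 0.803)/2 ≈ 0.098.

0.10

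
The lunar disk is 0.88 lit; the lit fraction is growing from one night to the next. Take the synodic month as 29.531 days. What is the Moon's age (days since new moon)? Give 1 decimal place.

From f = (1 − cos θ)/2: cos θ = 1 − 2×0.88 = -0.760; arccos → 139.5°.
Waxing ⇒ before full, so θ = 139.5°.
Age = 29.531 × 139.5°/360° ≈ 11.44 days.

11.4 days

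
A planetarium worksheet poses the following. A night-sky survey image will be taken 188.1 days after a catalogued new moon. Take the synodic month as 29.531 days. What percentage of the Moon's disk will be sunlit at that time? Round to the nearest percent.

188.1 d spans 6 complete synodic months (6 × 29.531 = 177.19 d) plus 10.91 d.
Phase angle: θ = 360°·(10.91 d)/(29.531 d) = 133.0°.
With cos θ = (-0.683), the lit fraction is (1 − (-0.683))/2 ≈ 0.841, so 84%.

84%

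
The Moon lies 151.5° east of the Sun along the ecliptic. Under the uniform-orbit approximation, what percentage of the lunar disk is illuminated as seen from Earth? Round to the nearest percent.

cos 151.5° = (-0.879), so f = (1 − (-0.879))/2 = 0.939, i.e. 94%.

94%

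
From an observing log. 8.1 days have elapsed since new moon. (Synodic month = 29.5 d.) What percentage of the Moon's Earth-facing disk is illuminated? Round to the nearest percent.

The Moon has covered 8.1/29.5 of its cycle, so θ ≈ 360° × 8.1/29.5 = 98.8°.
With cos θ = (-0.154), the lit fraction is (1 − (-0.154))/2 ≈ 0.577, so 58%.

58%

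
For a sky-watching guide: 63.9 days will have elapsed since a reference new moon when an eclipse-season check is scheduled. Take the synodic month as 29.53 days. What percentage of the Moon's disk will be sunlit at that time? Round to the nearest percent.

63.9 d spans 2 complete synodic months (2 × 29.53 = 59.06 d) plus 4.84 d.
Phase angle: θ = 360°·(4.84 d)/(29.53 d) = 59.0°.
Illuminated fraction = (1 − cos 59.0°)/2 = (1 − 0.515)/2 ≈ 0.243, so 24%.

24%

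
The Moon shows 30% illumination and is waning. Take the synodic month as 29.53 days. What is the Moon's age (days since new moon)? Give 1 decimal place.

24.1 days

cos θ = 1 − 2f = 0.400, giving a principal value of 66.4°.
A waning Moon lies in 180°–360°, so θ = 360° − 66.4° = 293.6°.
At 360°/29.53 d per day, 293.6° corresponds to 24.08 days.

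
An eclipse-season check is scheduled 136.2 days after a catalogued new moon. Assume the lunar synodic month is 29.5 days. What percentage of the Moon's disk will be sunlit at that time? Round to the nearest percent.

87%

Reduce mod P: 136.2 − 4×29.5 = 18.20 d into the current lunation.
Phase angle: θ = 360°·(18.20 d)/(29.5 d) = 222.1°.
cos 222.1° = (-0.742), so f = (1 − (-0.742))/2 = 0.871, so 87%.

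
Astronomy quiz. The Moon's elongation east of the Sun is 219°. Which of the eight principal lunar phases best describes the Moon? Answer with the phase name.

219° lies in the waning gibbous sector of the 8-phase cycle.

waning gibbous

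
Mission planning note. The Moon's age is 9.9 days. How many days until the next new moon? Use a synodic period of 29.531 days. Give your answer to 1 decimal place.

19.6 days

The next new moon completes the synodic month: 29.531 − 9.9 = 19.631 days.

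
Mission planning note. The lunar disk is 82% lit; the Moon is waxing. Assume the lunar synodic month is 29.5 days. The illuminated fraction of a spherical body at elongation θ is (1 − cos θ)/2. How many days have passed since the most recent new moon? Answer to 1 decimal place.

Invert f = (1 − cos θ)/2 to get cos θ = 1 − 2(0.82) = -0.640, hence θ₀ = arccos -0.640 = 129.8°.
The Moon is waxing (0°–180°), so θ = 129.8° directly.
That fraction of the synodic month is 129.8/360 × 29.5 d ≈ 10.64 d.

10.6 days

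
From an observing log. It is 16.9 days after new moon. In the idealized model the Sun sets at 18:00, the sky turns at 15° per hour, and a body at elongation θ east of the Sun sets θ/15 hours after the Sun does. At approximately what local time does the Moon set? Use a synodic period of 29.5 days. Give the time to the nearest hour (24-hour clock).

Phase angle: θ = 360°·(16.9 d)/(29.5 d) = 206.2°.
At 15° of sky rotation per hour, 206.2° corresponds to a 13.75 h lag.
18:00 + 13.75 h ≈ 07:45 → 08:00 to the nearest hour.

08:00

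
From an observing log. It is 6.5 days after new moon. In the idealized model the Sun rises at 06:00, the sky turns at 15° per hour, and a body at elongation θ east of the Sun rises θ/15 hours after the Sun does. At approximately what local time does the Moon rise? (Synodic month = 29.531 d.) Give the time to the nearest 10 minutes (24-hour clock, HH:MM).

The Moon has covered 6.5/29.531 of its cycle, so θ ≈ 360° × 6.5/29.531 = 79.2°.
The Moon trails the Sun by θ/15 = 79.2/15 ≈ 5.28 hours.
06:00 + 5.283 h ≈ 11:17 → 11:20 to the nearest ten minutes.

11:20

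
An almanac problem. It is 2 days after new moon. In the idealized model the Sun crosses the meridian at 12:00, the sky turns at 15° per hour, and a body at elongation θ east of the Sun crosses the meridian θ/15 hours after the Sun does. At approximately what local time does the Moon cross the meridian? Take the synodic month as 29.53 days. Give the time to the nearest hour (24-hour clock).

14:00

Elongation θ = 360° × 2/29.53 ≈ 24.4°.
The Moon trails the Sun by θ/15 = 24.4/15 ≈ 1.63 hours.
12:00 + 1.63 h ≈ 13:38 → 14:00 to the nearest hour.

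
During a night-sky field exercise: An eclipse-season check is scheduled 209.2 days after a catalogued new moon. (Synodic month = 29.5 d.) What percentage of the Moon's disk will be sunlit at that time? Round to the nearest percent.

209.2 d spans 7 complete synodic months (7 × 29.5 = 206.50 d) plus 2.70 d.
Phase angle: θ = 360°·(2.70 d)/(29.5 d) = 32.9°.
Illuminated fraction = (1 − cos 32.9°)/2 = (1 − 0.839)/2 ≈ 0.080, so 8%.

8%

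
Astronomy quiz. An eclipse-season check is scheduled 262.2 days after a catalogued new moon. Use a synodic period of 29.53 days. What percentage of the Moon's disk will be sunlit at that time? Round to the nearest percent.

262.2/29.53 = 8.879 lunations, so 8 complete cycles and 25.96 d into the next.
Phase angle: θ = 360°·(25.96 d)/(29.53 d) = 316.5°.
Illuminated fraction = (1 − cos 316.5°)/2 = (1 − 0.725)/2 ≈ 0.137, so 14%.

14%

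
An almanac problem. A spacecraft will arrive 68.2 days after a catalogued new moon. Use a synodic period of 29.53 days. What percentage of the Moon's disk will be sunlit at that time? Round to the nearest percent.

68%

68.2/29.53 = 2.310 lunations, so 2 complete cycles and 9.14 d into the next.
The Moon has covered 9.14/29.53 of its cycle, so θ ≈ 360° × 9.14/29.53 = 111.4°.
With cos θ = (-0.365), the lit fraction is (1 − (-0.365))/2 ≈ 0.683, so 68%.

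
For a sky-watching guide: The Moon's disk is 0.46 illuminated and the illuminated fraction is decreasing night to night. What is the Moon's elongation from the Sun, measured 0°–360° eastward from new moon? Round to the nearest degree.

275°

From f = (1 − cos θ)/2: cos θ = 1 − 2×0.46 = 0.080; arccos → 85.4°.
A waning Moon lies in 180°–360°, so θ = 360° − 85.4° = 274.6°.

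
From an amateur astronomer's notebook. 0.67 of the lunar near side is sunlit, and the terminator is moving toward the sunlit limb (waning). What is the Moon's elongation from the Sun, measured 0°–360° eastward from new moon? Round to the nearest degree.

250°

cos θ = 1 − 2f = -0.340, giving a principal value of 109.9°.
Since the Moon is past full (waning), take the reflex angle: θ = 360° − 109.9° = 250.1°.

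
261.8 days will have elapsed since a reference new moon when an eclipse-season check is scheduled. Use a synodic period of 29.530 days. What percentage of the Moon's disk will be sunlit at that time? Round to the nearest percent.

261.8 d spans 8 complete synodic months (8 × 29.530 = 236.24 d) plus 25.56 d.
The Moon has covered 25.56/29.530 of its cycle, so θ ≈ 360° × 25.56/29.530 = 311.6°.
cos 311.6° = 0.664, so f = (1 − 0.664)/2 = 0.168, so 17%.

17%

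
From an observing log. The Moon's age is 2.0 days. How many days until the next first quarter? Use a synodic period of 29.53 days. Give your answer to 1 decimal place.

First quarter occurs at elongation 90°, i.e. at age 29.53 × 90/360 = 7.383 d.
So 5.383 days remain (7.383 − 2.0).

5.4 days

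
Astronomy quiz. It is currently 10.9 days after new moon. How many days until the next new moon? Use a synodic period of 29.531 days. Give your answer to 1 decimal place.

The next new moon completes the synodic month: 29.531 − 10.9 = 18.631 days.

18.6 days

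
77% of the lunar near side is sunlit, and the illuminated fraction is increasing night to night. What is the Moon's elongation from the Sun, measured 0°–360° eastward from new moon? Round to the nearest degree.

123°

From f = (1 − cos θ)/2: cos θ = 1 − 2×0.77 = -0.540; arccos → 122.7°.
Before full moon the principal value applies: θ = 122.7°.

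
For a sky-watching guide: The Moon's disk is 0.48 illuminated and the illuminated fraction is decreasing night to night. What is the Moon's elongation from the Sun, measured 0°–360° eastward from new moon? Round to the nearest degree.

Invert f = (1 − cos θ)/2 to get cos θ = 1 − 2(0.48) = 0.040, hence θ₀ = arccos 0.040 = 87.7°.
Waning ⇒ past full, so θ = 360° − 87.7° = 272.3°.

272°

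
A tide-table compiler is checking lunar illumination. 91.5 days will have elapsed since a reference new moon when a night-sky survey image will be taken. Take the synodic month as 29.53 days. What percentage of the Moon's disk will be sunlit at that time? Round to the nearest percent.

91.5/29.53 = 3.099 lunations, so 3 complete cycles and 2.91 d into the next.
The Moon has covered 2.91/29.53 of its cycle, so θ ≈ 360° × 2.91/29.53 = 35.5°.
Illuminated fraction = (1 − cos 35.5°)/2 = (1 − 0.814)/2 ≈ 0.093, so 9%.

9%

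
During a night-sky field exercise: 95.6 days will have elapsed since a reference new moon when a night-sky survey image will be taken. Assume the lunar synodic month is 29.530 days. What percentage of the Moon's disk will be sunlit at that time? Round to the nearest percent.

46%

95.6 d spans 3 complete synodic months (3 × 29.530 = 88.59 d) plus 7.01 d.
Elongation θ = 360° × 7.01/29.530 ≈ 85.5°.
With cos θ = 0.079, the lit fraction is (1 − 0.079)/2 ≈ 0.460, so 46%.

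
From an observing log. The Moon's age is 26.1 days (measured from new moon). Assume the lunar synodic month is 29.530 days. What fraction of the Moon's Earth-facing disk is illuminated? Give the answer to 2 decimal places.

0.13

The Moon has covered 26.1/29.530 of its cycle, so θ ≈ 360° × 26.1/29.530 = 318.2°.
With cos θ = 0.745, the lit fraction is (1 − 0.745)/2 ≈ 0.127.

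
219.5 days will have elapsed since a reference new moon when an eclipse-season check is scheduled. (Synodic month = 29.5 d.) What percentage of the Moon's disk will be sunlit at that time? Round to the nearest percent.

97%

219.5/29.5 = 7.441 lunations, so 7 complete cycles and 13.00 d into the next.
Phase angle: θ = 360°·(13.00 d)/(29.5 d) = 158.6°.
With cos θ = (-0.931), the lit fraction is (1 − (-0.931))/2 ≈ 0.966, so 97%.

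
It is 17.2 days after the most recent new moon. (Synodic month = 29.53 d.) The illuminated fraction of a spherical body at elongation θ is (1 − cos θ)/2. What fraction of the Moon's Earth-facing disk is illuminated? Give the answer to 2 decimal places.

The Moon has covered 17.2/29.53 of its cycle, so θ ≈ 360° × 17.2/29.53 = 209.7°.
cos 209.7° = (-0.869), so f = (1 − (-0.869))/2 = 0.934.

0.93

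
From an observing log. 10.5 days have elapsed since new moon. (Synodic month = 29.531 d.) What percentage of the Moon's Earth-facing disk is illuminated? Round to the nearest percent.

81%

Phase angle: θ = 360°·(10.5 d)/(29.531 d) = 128.0°.
cos 128.0° = (-0.616), so f = (1 − (-0.616))/2 = 0.808, so 81%.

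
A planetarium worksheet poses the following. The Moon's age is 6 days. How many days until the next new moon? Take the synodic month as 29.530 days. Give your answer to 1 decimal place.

The next new moon completes the synodic month: 29.530 − 6 = 23.530 days.

23.5 days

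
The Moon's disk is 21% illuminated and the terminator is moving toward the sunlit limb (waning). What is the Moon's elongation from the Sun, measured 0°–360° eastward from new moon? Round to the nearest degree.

305°

Invert f = (1 − cos θ)/2 to get cos θ = 1 − 2(0.21) = 0.580, hence θ₀ = arccos 0.580 = 54.5°.
A waning Moon lies in 180°–360°, so θ = 360° − 54.5° = 305.5°.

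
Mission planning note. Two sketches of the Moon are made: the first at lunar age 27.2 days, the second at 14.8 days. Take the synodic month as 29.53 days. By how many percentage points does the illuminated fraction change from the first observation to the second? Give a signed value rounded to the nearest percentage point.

First observation: θ = 360°·27.2/29.53 = 331.6°, so f = 0.060.
Second observation: θ = 180.4°, f = 1.000.
Δf = 1.000 − 0.060 = +0.940, i.e. +94 pp.

+94 pp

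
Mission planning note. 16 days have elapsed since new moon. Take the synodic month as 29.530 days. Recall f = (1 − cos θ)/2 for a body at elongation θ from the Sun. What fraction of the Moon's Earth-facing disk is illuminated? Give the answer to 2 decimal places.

Phase angle: θ = 360°·(16 d)/(29.530 d) = 195.1°.
With cos θ = (-0.966), the lit fraction is (1 − (-0.966))/2 ≈ 0.983.

0.98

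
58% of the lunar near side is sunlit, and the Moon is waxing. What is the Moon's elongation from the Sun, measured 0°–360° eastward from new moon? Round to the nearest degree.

From f = (1 − cos θ)/2: cos θ = 1 − 2×0.58 = -0.160; arccos → 99.2°.
Before full moon the principal value applies: θ = 99.2°.

99°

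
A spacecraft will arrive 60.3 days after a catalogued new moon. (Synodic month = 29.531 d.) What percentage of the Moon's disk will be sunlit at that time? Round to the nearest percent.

2%

Reduce mod P: 60.3 − 2×29.531 = 1.24 d into the current lunation.
The Moon has covered 1.24/29.531 of its cycle, so θ ≈ 360° × 1.24/29.531 = 15.1°.
Illuminated fraction = (1 − cos 15.1°)/2 = (1 − 0.966)/2 ≈ 0.017, so 2%.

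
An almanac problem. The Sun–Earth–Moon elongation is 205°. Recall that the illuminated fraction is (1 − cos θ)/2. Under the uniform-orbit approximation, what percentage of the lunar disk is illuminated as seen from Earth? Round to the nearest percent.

95%

f = (1 − cos 205°)/2 = (1 − (-0.906))/2 ≈ 0.953, i.e. 95%.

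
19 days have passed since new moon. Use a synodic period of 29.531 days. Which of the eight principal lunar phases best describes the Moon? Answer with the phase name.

At 19/29.531 of the cycle, θ ≈ 232° — the waning gibbous range.

waning gibbous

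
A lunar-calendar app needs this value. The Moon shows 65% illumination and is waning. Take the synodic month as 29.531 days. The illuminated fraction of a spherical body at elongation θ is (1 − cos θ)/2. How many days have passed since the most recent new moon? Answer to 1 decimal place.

20.7 days

Invert f = (1 − cos θ)/2 to get cos θ = 1 − 2(0.65) = -0.300, hence θ₀ = arccos -0.300 = 107.5°.
A waning Moon lies in 180°–360°, so θ = 360° − 107.5° = 252.5°.
That fraction of the synodic month is 252.5/360 × 29.531 d ≈ 20.72 d.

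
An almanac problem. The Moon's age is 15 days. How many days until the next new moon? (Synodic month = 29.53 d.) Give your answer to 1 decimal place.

14.5 days

The next new moon completes the synodic month: 29.53 − 15 = 14.530 days.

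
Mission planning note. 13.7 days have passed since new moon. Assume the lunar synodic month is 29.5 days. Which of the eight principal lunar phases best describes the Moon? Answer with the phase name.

full moon

θ ≈ 360° × 13.7/29.5 = 167°, which falls in the full moon sector.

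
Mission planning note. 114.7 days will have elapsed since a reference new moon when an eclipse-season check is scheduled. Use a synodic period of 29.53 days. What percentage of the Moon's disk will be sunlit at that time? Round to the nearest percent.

13%

114.7 d spans 3 complete synodic months (3 × 29.53 = 88.59 d) plus 26.11 d.
Elongation θ = 360° × 26.11/29.53 ≈ 318.3°.
cos 318.3° = 0.747, so f = (1 − 0.747)/2 = 0.127, so 13%.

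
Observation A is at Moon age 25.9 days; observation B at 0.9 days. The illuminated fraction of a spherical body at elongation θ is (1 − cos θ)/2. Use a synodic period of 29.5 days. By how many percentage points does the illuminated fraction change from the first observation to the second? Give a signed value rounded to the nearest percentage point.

θ₁ = 360° × 25.9/29.5 = 316.1°, f₁ = (1 − cos θ₁)/2 = 0.140.
θ₂ = 360° × 0.9/29.5 = 11.0°, f₂ = (1 − cos θ₂)/2 = 0.009.
Change = f₂ − f₁ = -0.131 → -13 percentage points.

-13 pp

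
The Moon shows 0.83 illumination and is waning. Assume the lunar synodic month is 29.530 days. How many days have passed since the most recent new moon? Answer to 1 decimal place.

cos θ = 1 − 2f = -0.660, giving a principal value of 131.3°.
A waning Moon lies in 180°–360°, so θ = 360° − 131.3° = 228.7°.
Age = 29.530 × 228.7°/360° ≈ 18.76 days.

18.8 days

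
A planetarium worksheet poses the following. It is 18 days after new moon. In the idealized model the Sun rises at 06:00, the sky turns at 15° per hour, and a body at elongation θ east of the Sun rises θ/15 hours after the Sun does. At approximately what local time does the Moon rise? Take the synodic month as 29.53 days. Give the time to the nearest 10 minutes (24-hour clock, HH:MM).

20:40

Phase angle: θ = 360°·(18 d)/(29.53 d) = 219.4°.
Delay after the Sun = 219.4° / (15°/h) ≈ 14.63 h.
06:00 + 14.629 h ≈ 20:38 → 20:40 to the nearest ten minutes.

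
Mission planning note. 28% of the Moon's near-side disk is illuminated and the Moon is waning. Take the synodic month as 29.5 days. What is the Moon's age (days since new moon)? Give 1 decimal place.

24.3 days

Invert f = (1 − cos θ)/2 to get cos θ = 1 − 2(0.28) = 0.440, hence θ₀ = arccos 0.440 = 63.9°.
A waning Moon lies in 180°–360°, so θ = 360° − 63.9° = 296.1°.
Age = 29.5 × 296.1°/360° ≈ 24.26 days.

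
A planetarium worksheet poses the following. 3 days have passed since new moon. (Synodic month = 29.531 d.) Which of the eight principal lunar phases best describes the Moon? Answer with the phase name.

At 3/29.531 of the cycle, θ ≈ 37° — the waxing crescent range.

waxing crescent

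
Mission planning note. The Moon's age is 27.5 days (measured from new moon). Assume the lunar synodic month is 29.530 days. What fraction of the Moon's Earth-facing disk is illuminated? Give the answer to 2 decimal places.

Phase angle: θ = 360°·(27.5 d)/(29.530 d) = 335.3°.
Illuminated fraction = (1 − cos 335.3°)/2 = (1 − 0.908)/2 ≈ 0.046.

0.05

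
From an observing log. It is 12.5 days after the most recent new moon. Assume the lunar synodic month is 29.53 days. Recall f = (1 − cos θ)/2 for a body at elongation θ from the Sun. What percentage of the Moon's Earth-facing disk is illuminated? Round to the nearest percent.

Phase angle: θ = 360°·(12.5 d)/(29.53 d) = 152.4°.
Illuminated fraction = (1 − cos 152.4°)/2 = (1 − (-0.886))/2 ≈ 0.943, so 94%.

94%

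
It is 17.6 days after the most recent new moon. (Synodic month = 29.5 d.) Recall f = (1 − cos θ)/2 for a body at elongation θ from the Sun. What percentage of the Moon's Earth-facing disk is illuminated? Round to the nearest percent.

Phase angle: θ = 360°·(17.6 d)/(29.5 d) = 214.8°.
With cos θ = (-0.821), the lit fraction is (1 − (-0.821))/2 ≈ 0.911, so 91%.

91%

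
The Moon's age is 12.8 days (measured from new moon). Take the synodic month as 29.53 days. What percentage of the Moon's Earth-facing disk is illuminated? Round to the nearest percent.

Phase angle: θ = 360°·(12.8 d)/(29.53 d) = 156.0°.
Illuminated fraction = (1 − cos 156.0°)/2 = (1 − (-0.914))/2 ≈ 0.957, so 96%.

96%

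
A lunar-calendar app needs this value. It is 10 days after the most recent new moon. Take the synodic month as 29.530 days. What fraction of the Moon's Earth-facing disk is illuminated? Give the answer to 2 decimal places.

The Moon has covered 10/29.530 of its cycle, so θ ≈ 360° × 10/29.530 = 121.9°.
Illuminated fraction = (1 − cos 121.9°)/2 = (1 − (-0.529))/2 ≈ 0.764.

0.76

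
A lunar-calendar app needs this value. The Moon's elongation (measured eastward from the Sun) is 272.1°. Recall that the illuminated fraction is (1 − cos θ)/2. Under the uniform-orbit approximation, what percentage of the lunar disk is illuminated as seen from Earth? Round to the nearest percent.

48%

cos 272.1° = 0.037, so f = (1 − 0.037)/2 = 0.482, i.e. 48%.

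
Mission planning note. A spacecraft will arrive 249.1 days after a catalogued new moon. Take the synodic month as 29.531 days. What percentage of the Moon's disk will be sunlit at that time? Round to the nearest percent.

249.1 d spans 8 complete synodic months (8 × 29.531 = 236.25 d) plus 12.85 d.
The Moon has covered 12.85/29.531 of its cycle, so θ ≈ 360° × 12.85/29.531 = 156.7°.
cos 156.7° = (-0.918), so f = (1 − (-0.918))/2 = 0.959, so 96%.

96%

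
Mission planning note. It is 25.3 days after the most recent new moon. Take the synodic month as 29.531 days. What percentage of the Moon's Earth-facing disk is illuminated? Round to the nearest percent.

Phase angle: θ = 360°·(25.3 d)/(29.531 d) = 308.4°.
Illuminated fraction = (1 − cos 308.4°)/2 = (1 − 0.621)/2 ≈ 0.189, so 19%.

19%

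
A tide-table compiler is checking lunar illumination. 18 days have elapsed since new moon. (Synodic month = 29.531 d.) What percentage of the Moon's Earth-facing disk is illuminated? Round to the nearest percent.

Elongation θ = 360° × 18/29.531 ≈ 219.4°.
With cos θ = (-0.772), the lit fraction is (1 − (-0.772))/2 ≈ 0.886, so 89%.

89%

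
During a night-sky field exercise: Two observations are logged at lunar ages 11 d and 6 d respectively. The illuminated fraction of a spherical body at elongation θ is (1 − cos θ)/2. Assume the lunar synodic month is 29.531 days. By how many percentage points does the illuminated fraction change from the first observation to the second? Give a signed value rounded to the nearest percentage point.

First observation: θ = 360°·11/29.531 = 134.1°, so f = 0.848.
Second observation: θ = 73.1°, f = 0.355.
Δf = 0.355 − 0.848 = -0.493, i.e. -49 pp.

-49 pp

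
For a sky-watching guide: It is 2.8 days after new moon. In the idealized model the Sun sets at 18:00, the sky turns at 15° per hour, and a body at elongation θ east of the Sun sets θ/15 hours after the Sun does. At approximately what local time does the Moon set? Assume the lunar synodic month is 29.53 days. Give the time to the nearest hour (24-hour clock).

20:00

Elongation θ = 360° × 2.8/29.53 ≈ 34.1°.
The Moon trails the Sun by θ/15 = 34.1/15 ≈ 2.28 hours.
18:00 + 2.28 h ≈ 20:17 → 20:00 to the nearest hour.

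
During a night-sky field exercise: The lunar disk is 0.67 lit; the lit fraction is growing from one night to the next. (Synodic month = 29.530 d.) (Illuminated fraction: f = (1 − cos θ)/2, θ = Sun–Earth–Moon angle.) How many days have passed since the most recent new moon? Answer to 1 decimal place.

9.0 days

Invert f = (1 − cos θ)/2 to get cos θ = 1 − 2(0.67) = -0.340, hence θ₀ = arccos -0.340 = 109.9°.
Waxing ⇒ before full, so θ = 109.9°.
That fraction of the synodic month is 109.9/360 × 29.530 d ≈ 9.01 d.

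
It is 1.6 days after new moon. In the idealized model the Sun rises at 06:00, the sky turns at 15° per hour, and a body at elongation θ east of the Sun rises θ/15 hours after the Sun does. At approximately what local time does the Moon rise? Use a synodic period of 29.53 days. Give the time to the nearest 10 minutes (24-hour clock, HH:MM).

Phase angle: θ = 360°·(1.6 d)/(29.53 d) = 19.5°.
At 15° of sky rotation per hour, 19.5° corresponds to a 1.30 h lag.
06:00 + 1.300 h ≈ 07:18 → 07:20 to the nearest ten minutes.

07:20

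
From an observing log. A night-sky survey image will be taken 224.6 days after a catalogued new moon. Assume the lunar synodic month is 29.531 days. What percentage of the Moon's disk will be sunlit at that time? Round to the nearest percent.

224.6/29.531 = 7.606 lunations, so 7 complete cycles and 17.88 d into the next.
Elongation θ = 360° × 17.88/29.531 ≈ 218.0°.
With cos θ = (-0.788), the lit fraction is (1 − (-0.788))/2 ≈ 0.894, so 89%.

89%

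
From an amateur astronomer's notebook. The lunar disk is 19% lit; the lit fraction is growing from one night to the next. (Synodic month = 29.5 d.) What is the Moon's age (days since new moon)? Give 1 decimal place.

From f = (1 − cos θ)/2: cos θ = 1 − 2×0.19 = 0.620; arccos → 51.7°.
Before full moon the principal value applies: θ = 51.7°.
Age = 29.5 × 51.7°/360° ≈ 4.24 days.

4.2 days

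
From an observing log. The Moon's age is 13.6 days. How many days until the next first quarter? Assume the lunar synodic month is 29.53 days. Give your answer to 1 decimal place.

First quarter is 0.25 of the way through the cycle: age 0.25 × 29.53 = 7.383 d.
This lunation's first quarter (7.383 d) has passed, so add one period: 36.913 − 13.6 = 23.313 days.

23.3 days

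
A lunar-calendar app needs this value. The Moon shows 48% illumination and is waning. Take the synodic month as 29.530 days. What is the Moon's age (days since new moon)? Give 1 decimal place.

cos θ = 1 − 2f = 0.040, giving a principal value of 87.7°.
Waning ⇒ past full, so θ = 360° − 87.7° = 272.3°.
At 360°/29.530 d per day, 272.3° corresponds to 22.34 days.

22.3 days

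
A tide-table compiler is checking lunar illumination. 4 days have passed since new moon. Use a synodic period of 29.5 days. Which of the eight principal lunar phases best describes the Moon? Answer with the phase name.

At 4/29.5 of the cycle, θ ≈ 49° — the waxing crescent range.

waxing crescent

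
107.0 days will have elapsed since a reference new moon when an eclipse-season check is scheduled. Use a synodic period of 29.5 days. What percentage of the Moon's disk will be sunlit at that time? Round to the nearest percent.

107.0 d spans 3 complete synodic months (3 × 29.5 = 88.50 d) plus 18.50 d.
The Moon has covered 18.50/29.5 of its cycle, so θ ≈ 360° × 18.50/29.5 = 225.8°.
With cos θ = (-0.698), the lit fraction is (1 − (-0.698))/2 ≈ 0.849, so 85%.

85%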